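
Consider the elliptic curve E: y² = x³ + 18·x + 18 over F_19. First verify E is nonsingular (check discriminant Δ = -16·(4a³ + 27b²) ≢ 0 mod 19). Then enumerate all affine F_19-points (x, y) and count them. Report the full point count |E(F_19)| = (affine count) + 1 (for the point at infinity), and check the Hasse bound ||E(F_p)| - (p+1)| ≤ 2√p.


Affine points = {(2, 9), (2, 10), (3, 2), (3, 17), (5, 9), (5, 10), (6, 0), (8, 3), (8, 16), (9, 4), (9, 15), (10, 1), (10, 18), (12, 9), (12, 10), (13, 6), (13, 13)}; affine count = 17; |E(F_19)| = 18.

Discriminant check: Δ ∝ 4a³ + 27b² = 4·18³ + 27·18² = 4·5832 + 27·324 ≡ 4 (mod 19). Nonzero ⇒ E is nonsingular.
For each x ∈ F_19, compute rhs = x³ + 18·x + 18 mod 19, then count y ∈ F_19 with y² ≡ rhs.
  x = 0: rhs = 18, matching y values: none (0 points).
  x = 1: rhs = 18, matching y values: none (0 points).
  x = 2: rhs = 5, matching y values: 9, 10 (2 points).
  x = 3: rhs = 4, matching y values: 2, 17 (2 points).
  x = 4: rhs = 2, matching y values: none (0 points).
  x = 5: rhs = 5, matching y values: 9, 10 (2 points).
  x = 6: rhs = 0, matching y values: 0 (1 points).
  x = 7: rhs = 12, matching y values: none (0 points).
  x = 8: rhs = 9, matching y values: 3, 16 (2 points).
  x = 9: rhs = 16, matching y values: 4, 15 (2 points).
  x = 10: rhs = 1, matching y values: 1, 18 (2 points).
  x = 11: rhs = 8, matching y values: none (0 points).
  x = 12: rhs = 5, matching y values: 9, 10 (2 points).
  x = 13: rhs = 17, matching y values: 6, 13 (2 points).
  x = 14: rhs = 12, matching y values: none (0 points).
  x = 15: rhs = 15, matching y values: none (0 points).
  x = 16: rhs = 13, matching y values: none (0 points).
  x = 17: rhs = 12, matching y values: none (0 points).
  x = 18: rhs = 18, matching y values: none (0 points).
Total affine count: 17.
Full point count |E(F_19)| = 17 + 1 = 18.
Hasse bound: |18 − (19+1)| = |-2| = 2 ≤ 2√19 ≈ 8.7178 ✓.


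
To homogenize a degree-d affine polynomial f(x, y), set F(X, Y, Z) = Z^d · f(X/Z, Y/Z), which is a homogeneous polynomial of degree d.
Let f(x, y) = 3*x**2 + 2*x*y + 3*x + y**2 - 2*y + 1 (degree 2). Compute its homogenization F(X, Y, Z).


F(X, Y, Z) = 3*X**2 + 2*X*Y + 3*X*Z + Y**2 - 2*Y*Z + Z**2

deg(f) = 2.
Substitute x = X/Z, y = Y/Z into f, then multiply by Z^2.
  monomial 3·x^2·y^0 ↦ 3·X^2·Y^0·Z^0.
  monomial 2·x^1·y^1 ↦ 2·X^1·Y^1·Z^0.
  monomial 3·x^1·y^0 ↦ 3·X^1·Y^0·Z^1.
  monomial 1·x^0·y^2 ↦ 1·X^0·Y^2·Z^0.
  monomial -2·x^0·y^1 ↦ -2·X^0·Y^1·Z^1.
  monomial 1·x^0·y^0 ↦ 1·X^0·Y^0·Z^2.
Collecting: F(X, Y, Z) = 3*X**2 + 2*X*Y + 3*X*Z + Y**2 - 2*Y*Z + Z**2.


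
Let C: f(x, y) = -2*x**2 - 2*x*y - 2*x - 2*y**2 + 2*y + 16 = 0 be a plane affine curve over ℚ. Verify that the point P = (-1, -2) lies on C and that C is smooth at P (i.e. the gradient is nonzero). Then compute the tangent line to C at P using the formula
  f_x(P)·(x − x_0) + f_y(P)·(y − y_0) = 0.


Tangent line at P: 6*x + 12*y + 30 = 0.

Step 1: f(-1, -2) = 0, so P lies on C.
Step 2: partial derivatives
  f_x(x, y) = -4*x - 2*y - 2, f_y(x, y) = -2*x - 4*y + 2.
  f_x(P) = 6, f_y(P) = 12 (gradient nonzero, so P is smooth).
Step 3: tangent line at P: 6·(x − -1) + 12·(y − -2) = 0.
Expanding: 6*x + 12*y + 30 = 0.


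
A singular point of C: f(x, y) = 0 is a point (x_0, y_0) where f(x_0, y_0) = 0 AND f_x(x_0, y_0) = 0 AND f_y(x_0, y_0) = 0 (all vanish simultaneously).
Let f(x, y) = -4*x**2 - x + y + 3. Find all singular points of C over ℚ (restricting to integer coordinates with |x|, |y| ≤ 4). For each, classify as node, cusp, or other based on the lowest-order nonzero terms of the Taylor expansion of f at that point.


No singular points in the scanned grid; C is smooth there.

Compute partial derivatives:
  f_x = -8*x - 1.
  f_y = 1.
f_y = 1 is a nonzero constant, so f_y never vanishes: no point (x, y) can satisfy f = f_x = f_y = 0. In particular no (x, y) ∈ {−4, ..., 4}² is singular; the curve is smooth.


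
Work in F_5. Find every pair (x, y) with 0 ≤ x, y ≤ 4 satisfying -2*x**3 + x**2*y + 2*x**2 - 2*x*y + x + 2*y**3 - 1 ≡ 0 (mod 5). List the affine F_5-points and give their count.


Affine F_5-points: {(0, 2), (1, 0), (2, 1), (4, 3)}; count = 4.

For each of the 25 pairs (x, y) ∈ F_5², evaluate f(x, y) mod 5. Record the zeros.
  x = 0: [0↦4, 1↦1, 2↦0, 3↦3, 4↦2]  zeros at y ∈ {2}
  x = 1: [0↦0, 1↦1, 2↦4, 3↦1, 4↦4]  zeros at y ∈ {0}
  x = 2: [0↦3, 1↦0, 2↦4, 3↦2, 4↦1]  zeros at y ∈ {1}
  x = 3: [0↦1, 1↦1, 2↦3, 3↦4, 4↦1]  zeros at y ∈ ∅
  x = 4: [0↦2, 1↦2, 2↦4, 3↦0, 4↦2]  zeros at y ∈ {3}
Collecting zeros: affine points = {(0, 2), (1, 0), (2, 1), (4, 3)}.
Total count |C(F_5)_aff| = 4.


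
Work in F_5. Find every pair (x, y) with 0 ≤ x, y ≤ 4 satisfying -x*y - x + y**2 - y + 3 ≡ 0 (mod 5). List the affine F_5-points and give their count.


Affine F_5-points: {(0, 2), (0, 4), (1, 3), (1, 4), (2, 4), (3, 0), (3, 4), (4, 1), (4, 4)}; count = 9.

For each of the 25 pairs (x, y) ∈ F_5², evaluate f(x, y) mod 5. Record the zeros.
  x = 0: [0↦3, 1↦3, 2↦0, 3↦4, 4↦0]  zeros at y ∈ {2, 4}
  x = 1: [0↦2, 1↦1, 2↦2, 3↦0, 4↦0]  zeros at y ∈ {3, 4}
  x = 2: [0↦1, 1↦4, 2↦4, 3↦1, 4↦0]  zeros at y ∈ {4}
  x = 3: [0↦0, 1↦2, 2↦1, 3↦2, 4↦0]  zeros at y ∈ {0, 4}
  x = 4: [0↦4, 1↦0, 2↦3, 3↦3, 4↦0]  zeros at y ∈ {1, 4}
Collecting zeros: affine points = {(0, 2), (0, 4), (1, 3), (1, 4), (2, 4), (3, 0), (3, 4), (4, 1), (4, 4)}.
Total count |C(F_5)_aff| = 9.


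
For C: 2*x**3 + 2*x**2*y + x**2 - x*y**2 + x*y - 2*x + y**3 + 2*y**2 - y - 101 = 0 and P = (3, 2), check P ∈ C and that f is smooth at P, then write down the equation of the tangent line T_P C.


Tangent line at P: 80*x + 28*y - 296 = 0.

Step 1: f(3, 2) = 0, so P lies on C.
Step 2: partial derivatives
  f_x(x, y) = 6*x**2 + 4*x*y + 2*x - y**2 + y - 2, f_y(x, y) = 2*x**2 - 2*x*y + x + 3*y**2 + 4*y - 1.
  f_x(P) = 80, f_y(P) = 28 (gradient nonzero, so P is smooth).
Step 3: tangent line at P: 80·(x − 3) + 28·(y − 2) = 0.
Expanding: 80*x + 28*y - 296 = 0.


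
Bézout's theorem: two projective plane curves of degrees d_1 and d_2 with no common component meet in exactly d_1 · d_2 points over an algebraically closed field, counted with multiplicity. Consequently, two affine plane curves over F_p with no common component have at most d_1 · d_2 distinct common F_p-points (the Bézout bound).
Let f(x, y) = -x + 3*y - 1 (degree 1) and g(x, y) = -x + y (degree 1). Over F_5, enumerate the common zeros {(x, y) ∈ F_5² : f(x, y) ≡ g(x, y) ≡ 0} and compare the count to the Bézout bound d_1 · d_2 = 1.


Common zeros: {(3, 3)}; count = 1; Bézout bound = 1.

deg(f) = 1, deg(g) = 1, so Bézout bound = 1.
Scan x ∈ F_5. For each x, list the y ∈ F_5 with f(x, y) ≡ 0 and those with g(x, y) ≡ 0 (mod 5); the common zeros in that column are the intersection.
  x = 0: f ≡ 0 at y ∈ {2}; g ≡ 0 at y ∈ {0}; common: ∅.
  x = 1: f ≡ 0 at y ∈ {4}; g ≡ 0 at y ∈ {1}; common: ∅.
  x = 2: f ≡ 0 at y ∈ {1}; g ≡ 0 at y ∈ {2}; common: ∅.
  x = 3: f ≡ 0 at y ∈ {3}; g ≡ 0 at y ∈ {3}; common: {3}.
  x = 4: f ≡ 0 at y ∈ {0}; g ≡ 0 at y ∈ {4}; common: ∅.
Collecting: common zeros = {(3, 3)}, so the count is 1.
Comparison with the Bézout bound: 1 ≤ 1 = deg(f)·deg(g), as expected for curves with no common component (the bound is attained).


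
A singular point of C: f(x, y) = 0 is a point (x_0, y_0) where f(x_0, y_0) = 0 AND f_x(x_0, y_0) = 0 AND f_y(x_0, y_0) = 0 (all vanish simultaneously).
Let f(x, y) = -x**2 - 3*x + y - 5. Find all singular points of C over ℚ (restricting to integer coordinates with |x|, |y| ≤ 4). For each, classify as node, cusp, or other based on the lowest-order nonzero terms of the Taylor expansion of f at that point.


No singular points in the scanned grid; C is smooth there.

Compute partial derivatives:
  f_x = -2*x - 3.
  f_y = 1.
f_y = 1 is a nonzero constant, so f_y never vanishes: no point (x, y) can satisfy f = f_x = f_y = 0. In particular no (x, y) ∈ {−4, ..., 4}² is singular; the curve is smooth.


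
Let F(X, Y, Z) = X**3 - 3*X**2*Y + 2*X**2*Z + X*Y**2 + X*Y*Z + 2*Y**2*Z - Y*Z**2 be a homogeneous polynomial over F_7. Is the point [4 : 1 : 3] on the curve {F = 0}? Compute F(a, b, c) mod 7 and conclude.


F(4,1,3) ≡ 6 (mod 7); P is NOT on the curve.

Evaluate F(4, 1, 3) term-by-term (mod 7).
  X**3 ↦ 1·64·1·1 = 64
  -3*X**2*Y ↦ -3·16·1·1 = -48
  2*X**2*Z ↦ 2·16·1·3 = 96
  X*Y**2 ↦ 1·4·1·1 = 4
  X*Y*Z ↦ 1·4·1·3 = 12
  2*Y**2*Z ↦ 2·1·1·3 = 6
  -Y*Z**2 ↦ -1·1·1·9 = -9
Sum: F(4, 1, 3) = (64) + (-48) + (96) + (4) + (12) + (6) + (-9) = 125.
Reducing mod 7: 125 ≡ 6 (mod 7).
Since F(a, b, c) ≡ 6 ≠ 0 (mod 7), P does NOT lie on the curve.


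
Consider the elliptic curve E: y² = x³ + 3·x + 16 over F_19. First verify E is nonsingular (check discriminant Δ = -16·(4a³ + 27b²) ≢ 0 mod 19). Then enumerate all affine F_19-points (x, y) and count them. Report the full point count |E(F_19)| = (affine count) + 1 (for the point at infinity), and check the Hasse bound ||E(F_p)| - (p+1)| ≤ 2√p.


Affine points = {(0, 4), (0, 15), (1, 1), (1, 18), (2, 7), (2, 12), (4, 4), (4, 15), (5, 2), (5, 17), (7, 0), (8, 1), (8, 18), (10, 1), (10, 18), (14, 3), (14, 16), (15, 4), (15, 15)}; affine count = 19; |E(F_19)| = 20.

Discriminant check: Δ ∝ 4a³ + 27b² = 4·3³ + 27·16² = 4·27 + 27·256 ≡ 9 (mod 19). Nonzero ⇒ E is nonsingular.
For each x ∈ F_19, compute rhs = x³ + 3·x + 16 mod 19, then count y ∈ F_19 with y² ≡ rhs.
  x = 0: rhs = 16, matching y values: 4, 15 (2 points).
  x = 1: rhs = 1, matching y values: 1, 18 (2 points).
  x = 2: rhs = 11, matching y values: 7, 12 (2 points).
  x = 3: rhs = 14, matching y values: none (0 points).
  x = 4: rhs = 16, matching y values: 4, 15 (2 points).
  x = 5: rhs = 4, matching y values: 2, 17 (2 points).
  x = 6: rhs = 3, matching y values: none (0 points).
  x = 7: rhs = 0, matching y values: 0 (1 points).
  x = 8: rhs = 1, matching y values: 1, 18 (2 points).
  x = 9: rhs = 12, matching y values: none (0 points).
  x = 10: rhs = 1, matching y values: 1, 18 (2 points).
  x = 11: rhs = 12, matching y values: none (0 points).
  x = 12: rhs = 13, matching y values: none (0 points).
  x = 13: rhs = 10, matching y values: none (0 points).
  x = 14: rhs = 9, matching y values: 3, 16 (2 points).
  x = 15: rhs = 16, matching y values: 4, 15 (2 points).
  x = 16: rhs = 18, matching y values: none (0 points).
  x = 17: rhs = 2, matching y values: none (0 points).
  x = 18: rhs = 12, matching y values: none (0 points).
Total affine count: 19.
Full point count |E(F_19)| = 19 + 1 = 20.
Hasse bound: |20 − (19+1)| = |0| = 0 ≤ 2√19 ≈ 8.7178 ✓.


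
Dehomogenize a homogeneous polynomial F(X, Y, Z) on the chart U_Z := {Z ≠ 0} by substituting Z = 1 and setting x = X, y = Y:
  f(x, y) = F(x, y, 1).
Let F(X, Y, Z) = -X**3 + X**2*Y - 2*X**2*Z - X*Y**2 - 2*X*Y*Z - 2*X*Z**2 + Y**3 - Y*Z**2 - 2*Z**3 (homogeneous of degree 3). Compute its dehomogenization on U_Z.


f(x, y) = -x**3 + x**2*y - 2*x**2 - x*y**2 - 2*x*y - 2*x + y**3 - y - 2

On U_Z we set Z = 1. Each monomial c·X^i·Y^j·Z^k in F becomes c·x^i·y^j·1^k = c·x^i·y^j.
Substituting Z = 1: F(X, Y, 1) = -x**3 + x**2*y - 2*x**2 - x*y**2 - 2*x*y - 2*x + y**3 - y - 2.
Note: deg(f) ≤ deg(F) = 3; strict inequality happens when F is divisible by Z (lost terms).


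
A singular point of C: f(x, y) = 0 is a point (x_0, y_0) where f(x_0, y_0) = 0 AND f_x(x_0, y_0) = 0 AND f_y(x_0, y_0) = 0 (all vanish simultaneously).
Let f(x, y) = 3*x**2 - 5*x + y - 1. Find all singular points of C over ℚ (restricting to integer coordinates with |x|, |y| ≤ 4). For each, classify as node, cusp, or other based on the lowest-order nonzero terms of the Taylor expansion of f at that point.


No singular points in the scanned grid; C is smooth there.

Compute partial derivatives:
  f_x = 6*x - 5.
  f_y = 1.
f_y = 1 is a nonzero constant, so f_y never vanishes: no point (x, y) can satisfy f = f_x = f_y = 0. In particular no (x, y) ∈ {−4, ..., 4}² is singular; the curve is smooth.


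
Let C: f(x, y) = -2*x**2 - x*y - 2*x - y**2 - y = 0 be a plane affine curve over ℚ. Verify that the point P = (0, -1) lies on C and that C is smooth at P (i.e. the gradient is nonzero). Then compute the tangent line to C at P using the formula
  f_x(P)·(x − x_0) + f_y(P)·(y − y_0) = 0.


Tangent line at P: -x + y + 1 = 0.

Step 1: f(0, -1) = 0, so P lies on C.
Step 2: partial derivatives
  f_x(x, y) = -4*x - y - 2, f_y(x, y) = -x - 2*y - 1.
  f_x(P) = -1, f_y(P) = 1 (gradient nonzero, so P is smooth).
Step 3: tangent line at P: -1·(x − 0) + 1·(y − -1) = 0.
Expanding: -x + y + 1 = 0.


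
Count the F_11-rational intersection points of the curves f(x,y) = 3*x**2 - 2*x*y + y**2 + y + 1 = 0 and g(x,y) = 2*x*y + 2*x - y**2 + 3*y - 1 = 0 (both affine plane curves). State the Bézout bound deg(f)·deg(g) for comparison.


Common zeros: ∅; count = 0; Bézout bound = 4.

deg(f) = 2, deg(g) = 2, so Bézout bound = 4.
Scan x ∈ F_11. For each x, list the y ∈ F_11 with f(x, y) ≡ 0 and those with g(x, y) ≡ 0 (mod 11); the common zeros in that column are the intersection.
  x = 0: f ≡ 0 at y ∈ ∅; g ≡ 0 at y ∈ {5, 9}; common: ∅.
  x = 1: f ≡ 0 at y ∈ ∅; g ≡ 0 at y ∈ ∅; common: ∅.
  x = 2: f ≡ 0 at y ∈ {1, 2}; g ≡ 0 at y ∈ ∅; common: ∅.
  x = 3: f ≡ 0 at y ∈ {2, 3}; g ≡ 0 at y ∈ ∅; common: ∅.
  x = 4: f ≡ 0 at y ∈ ∅; g ≡ 0 at y ∈ ∅; common: ∅.
  x = 5: f ≡ 0 at y ∈ ∅; g ≡ 0 at y ∈ ∅; common: ∅.
  x = 6: f ≡ 0 at y ∈ {1, 10}; g ≡ 0 at y ∈ {0, 4}; common: ∅.
  x = 7: f ≡ 0 at y ∈ ∅; g ≡ 0 at y ∈ {3}; common: ∅.
  x = 8: f ≡ 0 at y ∈ {5, 10}; g ≡ 0 at y ∈ {1, 7}; common: ∅.
  x = 9: f ≡ 0 at y ∈ ∅; g ≡ 0 at y ∈ {2, 8}; common: ∅.
  x = 10: f ≡ 0 at y ∈ {3, 5}; g ≡ 0 at y ∈ {6}; common: ∅.
Collecting: common zeros = ∅, so the count is 0.
Comparison with the Bézout bound: 0 ≤ 4 = deg(f)·deg(g), as expected for curves with no common component (the affine F_11-count falls short of the bound because intersections may lie at infinity, over extension fields, or carry multiplicity).


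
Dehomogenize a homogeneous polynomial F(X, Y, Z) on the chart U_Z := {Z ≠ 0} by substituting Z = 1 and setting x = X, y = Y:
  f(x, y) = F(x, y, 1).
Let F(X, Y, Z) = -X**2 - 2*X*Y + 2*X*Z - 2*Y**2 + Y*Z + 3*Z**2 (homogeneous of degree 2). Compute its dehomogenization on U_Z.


f(x, y) = -x**2 - 2*x*y + 2*x - 2*y**2 + y + 3

On U_Z we set Z = 1. Each monomial c·X^i·Y^j·Z^k in F becomes c·x^i·y^j·1^k = c·x^i·y^j.
Substituting Z = 1: F(X, Y, 1) = -x**2 - 2*x*y + 2*x - 2*y**2 + y + 3.
Note: deg(f) ≤ deg(F) = 2; strict inequality happens when F is divisible by Z (lost terms).


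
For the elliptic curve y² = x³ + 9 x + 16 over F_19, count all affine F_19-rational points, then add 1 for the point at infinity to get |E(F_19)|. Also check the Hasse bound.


Affine points = {(0, 4), (0, 15), (1, 8), (1, 11), (2, 2), (2, 17), (6, 1), (6, 18), (7, 2), (7, 17), (8, 7), (8, 12), (9, 3), (9, 16), (10, 2), (10, 17), (12, 3), (12, 16), (14, 6), (14, 13), (15, 7), (15, 12), (16, 0), (17, 3), (17, 16), (18, 5), (18, 14)}; affine count = 27; |E(F_19)| = 28.

Discriminant check: Δ ∝ 4a³ + 27b² = 4·9³ + 27·16² = 4·729 + 27·256 ≡ 5 (mod 19). Nonzero ⇒ E is nonsingular.
For each x ∈ F_19, compute rhs = x³ + 9·x + 16 mod 19, then count y ∈ F_19 with y² ≡ rhs.
  x = 0: rhs = 16, matching y values: 4, 15 (2 points).
  x = 1: rhs = 7, matching y values: 8, 11 (2 points).
  x = 2: rhs = 4, matching y values: 2, 17 (2 points).
  x = 3: rhs = 13, matching y values: none (0 points).
  x = 4: rhs = 2, matching y values: none (0 points).
  x = 5: rhs = 15, matching y values: none (0 points).
  x = 6: rhs = 1, matching y values: 1, 18 (2 points).
  x = 7: rhs = 4, matching y values: 2, 17 (2 points).
  x = 8: rhs = 11, matching y values: 7, 12 (2 points).
  x = 9: rhs = 9, matching y values: 3, 16 (2 points).
  x = 10: rhs = 4, matching y values: 2, 17 (2 points).
  x = 11: rhs = 2, matching y values: none (0 points).
  x = 12: rhs = 9, matching y values: 3, 16 (2 points).
  x = 13: rhs = 12, matching y values: none (0 points).
  x = 14: rhs = 17, matching y values: 6, 13 (2 points).
  x = 15: rhs = 11, matching y values: 7, 12 (2 points).
  x = 16: rhs = 0, matching y values: 0 (1 points).
  x = 17: rhs = 9, matching y values: 3, 16 (2 points).
  x = 18: rhs = 6, matching y values: 5, 14 (2 points).
Total affine count: 27.
Full point count |E(F_19)| = 27 + 1 = 28.
Hasse bound: |28 − (19+1)| = |8| = 8 ≤ 2√19 ≈ 8.7178 ✓.


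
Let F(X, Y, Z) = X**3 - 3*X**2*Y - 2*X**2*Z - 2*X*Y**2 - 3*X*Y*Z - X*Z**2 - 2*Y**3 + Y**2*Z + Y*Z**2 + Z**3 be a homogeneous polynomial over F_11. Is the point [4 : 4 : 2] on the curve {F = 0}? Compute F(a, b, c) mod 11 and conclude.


F(4,4,2) ≡ 2 (mod 11); P is NOT on the curve.

Evaluate F(4, 4, 2) term-by-term (mod 11).
  X**3 ↦ 1·64·1·1 = 64
  -3*X**2*Y ↦ -3·16·4·1 = -192
  -2*X**2*Z ↦ -2·16·1·2 = -64
  -2*X*Y**2 ↦ -2·4·16·1 = -128
  -3*X*Y*Z ↦ -3·4·4·2 = -96
  -X*Z**2 ↦ -1·4·1·4 = -16
  -2*Y**3 ↦ -2·1·64·1 = -128
  Y**2*Z ↦ 1·1·16·2 = 32
  Y*Z**2 ↦ 1·1·4·4 = 16
  Z**3 ↦ 1·1·1·8 = 8
Sum: F(4, 4, 2) = (64) + (-192) + (-64) + (-128) + (-96) + (-16) + (-128) + (32) + (16) + (8) = -504.
Reducing mod 11: -504 ≡ 2 (mod 11).
Since F(a, b, c) ≡ 2 ≠ 0 (mod 11), P does NOT lie on the curve.


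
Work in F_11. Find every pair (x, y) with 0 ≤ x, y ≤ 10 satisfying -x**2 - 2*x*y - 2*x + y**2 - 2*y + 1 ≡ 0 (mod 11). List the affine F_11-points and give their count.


Affine F_11-points: {(0, 1), (2, 7), (2, 10), (4, 3), (4, 7), (5, 4), (5, 8), (7, 1), (7, 4), (9, 10), (10, 3), (10, 8)}; count = 12.

For each of the 121 pairs (x, y) ∈ F_11², evaluate f(x, y) mod 11. Record the zeros.
  x = 0: [0↦1, 1↦0, 2↦1, 3↦4, 4↦9, 5↦5, 6↦3, 7↦3, 8↦5, 9↦9, 10↦4]  zeros at y ∈ {1}
  x = 1: [0↦9, 1↦6, 2↦5, 3↦6, 4↦9, 5↦3, 6↦10, 7↦8, 8↦8, 9↦10, 10↦3]  zeros at y ∈ ∅
  x = 2: [0↦4, 1↦10, 2↦7, 3↦6, 4↦7, 5↦10, 6↦4, 7↦0, 8↦9, 9↦9, 10↦0]  zeros at y ∈ {7, 10}
  x = 3: [0↦8, 1↦1, 2↦7, 3↦4, 4↦3, 5↦4, 6↦7, 7↦1, 8↦8, 9↦6, 10↦6]  zeros at y ∈ ∅
  x = 4: [0↦10, 1↦1, 2↦5, 3↦0, 4↦8, 5↦7, 6↦8, 7↦0, 8↦5, 9↦1, 10↦10]  zeros at y ∈ {3, 7}
  x = 5: [0↦10, 1↦10, 2↦1, 3↦5, 4↦0, 5↦8, 6↦7, 7↦8, 8↦0, 9↦5, 10↦1]  zeros at y ∈ {4, 8}
  x = 6: [0↦8, 1↦6, 2↦6, 3↦8, 4↦1, 5↦7, 6↦4, 7↦3, 8↦4, 9↦7, 10↦1]  zeros at y ∈ ∅
  x = 7: [0↦4, 1↦0, 2↦9, 3↦9, 4↦0, 5↦4, 6↦10, 7↦7, 8↦6, 9↦7, 10↦10]  zeros at y ∈ {1, 4}
  x = 8: [0↦9, 1↦3, 2↦10, 3↦8, 4↦8, 5↦10, 6↦3, 7↦9, 8↦6, 9↦5, 10↦6]  zeros at y ∈ ∅
  x = 9: [0↦1, 1↦4, 2↦9, 3↦5, 4↦3, 5↦3, 6↦5, 7↦9, 8↦4, 9↦1, 10↦0]  zeros at y ∈ {10}
  x = 10: [0↦2, 1↦3, 2↦6, 3↦0, 4↦7, 5↦5, 6↦5, 7↦7, 8↦0, 9↦6, 10↦3]  zeros at y ∈ {3, 8}
Collecting zeros: affine points = {(0, 1), (2, 7), (2, 10), (4, 3), (4, 7), (5, 4), (5, 8), (7, 1), (7, 4), (9, 10), (10, 3), (10, 8)}.
Total count |C(F_11)_aff| = 12.


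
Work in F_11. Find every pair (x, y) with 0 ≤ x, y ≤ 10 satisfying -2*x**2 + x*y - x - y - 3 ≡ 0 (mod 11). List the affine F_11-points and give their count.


Affine F_11-points: {(0, 8), (2, 2), (3, 1), (4, 2), (5, 9), (6, 3), (7, 7), (8, 1), (9, 8), (10, 9)}; count = 10.

For each of the 121 pairs (x, y) ∈ F_11², evaluate f(x, y) mod 11. Record the zeros.
  x = 0: [0↦8, 1↦7, 2↦6, 3↦5, 4↦4, 5↦3, 6↦2, 7↦1, 8↦0, 9↦10, 10↦9]  zeros at y ∈ {8}
  x = 1: [0↦5, 1↦5, 2↦5, 3↦5, 4↦5, 5↦5, 6↦5, 7↦5, 8↦5, 9↦5, 10↦5]  zeros at y ∈ ∅
  x = 2: [0↦9, 1↦10, 2↦0, 3↦1, 4↦2, 5↦3, 6↦4, 7↦5, 8↦6, 9↦7, 10↦8]  zeros at y ∈ {2}
  x = 3: [0↦9, 1↦0, 2↦2, 3↦4, 4↦6, 5↦8, 6↦10, 7↦1, 8↦3, 9↦5, 10↦7]  zeros at y ∈ {1}
  x = 4: [0↦5, 1↦8, 2↦0, 3↦3, 4↦6, 5↦9, 6↦1, 7↦4, 8↦7, 9↦10, 10↦2]  zeros at y ∈ {2}
  x = 5: [0↦8, 1↦1, 2↦5, 3↦9, 4↦2, 5↦6, 6↦10, 7↦3, 8↦7, 9↦0, 10↦4]  zeros at y ∈ {9}
  x = 6: [0↦7, 1↦1, 2↦6, 3↦0, 4↦5, 5↦10, 6↦4, 7↦9, 8↦3, 9↦8, 10↦2]  zeros at y ∈ {3}
  x = 7: [0↦2, 1↦8, 2↦3, 3↦9, 4↦4, 5↦10, 6↦5, 7↦0, 8↦6, 9↦1, 10↦7]  zeros at y ∈ {7}
  x = 8: [0↦4, 1↦0, 2↦7, 3↦3, 4↦10, 5↦6, 6↦2, 7↦9, 8↦5, 9↦1, 10↦8]  zeros at y ∈ {1}
  x = 9: [0↦2, 1↦10, 2↦7, 3↦4, 4↦1, 5↦9, 6↦6, 7↦3, 8↦0, 9↦8, 10↦5]  zeros at y ∈ {8}
  x = 10: [0↦7, 1↦5, 2↦3, 3↦1, 4↦10, 5↦8, 6↦6, 7↦4, 8↦2, 9↦0, 10↦9]  zeros at y ∈ {9}
Collecting zeros: affine points = {(0, 8), (2, 2), (3, 1), (4, 2), (5, 9), (6, 3), (7, 7), (8, 1), (9, 8), (10, 9)}.
Total count |C(F_11)_aff| = 10.


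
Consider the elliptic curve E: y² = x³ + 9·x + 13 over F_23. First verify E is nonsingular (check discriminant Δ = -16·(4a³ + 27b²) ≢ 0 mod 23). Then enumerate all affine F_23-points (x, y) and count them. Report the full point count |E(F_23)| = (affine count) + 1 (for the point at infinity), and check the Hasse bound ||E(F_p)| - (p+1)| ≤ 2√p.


Affine points = {(0, 6), (0, 17), (1, 0), (2, 4), (2, 19), (9, 8), (9, 15), (12, 3), (12, 20), (13, 2), (13, 21), (14, 10), (14, 13), (15, 2), (15, 21), (18, 2), (18, 21), (22, 7), (22, 16)}; affine count = 19; |E(F_23)| = 20.

Discriminant check: Δ ∝ 4a³ + 27b² = 4·9³ + 27·13² = 4·729 + 27·169 ≡ 4 (mod 23). Nonzero ⇒ E is nonsingular.
For each x ∈ F_23, compute rhs = x³ + 9·x + 13 mod 23, then count y ∈ F_23 with y² ≡ rhs.
  x = 0: rhs = 13, matching y values: 6, 17 (2 points).
  x = 1: rhs = 0, matching y values: 0 (1 points).
  x = 2: rhs = 16, matching y values: 4, 19 (2 points).
  x = 3: rhs = 21, matching y values: none (0 points).
  x = 4: rhs = 21, matching y values: none (0 points).
  x = 5: rhs = 22, matching y values: none (0 points).
  x = 6: rhs = 7, matching y values: none (0 points).
  x = 7: rhs = 5, matching y values: none (0 points).
  x = 8: rhs = 22, matching y values: none (0 points).
  x = 9: rhs = 18, matching y values: 8, 15 (2 points).
  x = 10: rhs = 22, matching y values: none (0 points).
  x = 11: rhs = 17, matching y values: none (0 points).
  x = 12: rhs = 9, matching y values: 3, 20 (2 points).
  x = 13: rhs = 4, matching y values: 2, 21 (2 points).
  x = 14: rhs = 8, matching y values: 10, 13 (2 points).
  x = 15: rhs = 4, matching y values: 2, 21 (2 points).
  x = 16: rhs = 21, matching y values: none (0 points).
  x = 17: rhs = 19, matching y values: none (0 points).
  x = 18: rhs = 4, matching y values: 2, 21 (2 points).
  x = 19: rhs = 5, matching y values: none (0 points).
  x = 20: rhs = 5, matching y values: none (0 points).
  x = 21: rhs = 10, matching y values: none (0 points).
  x = 22: rhs = 3, matching y values: 7, 16 (2 points).
Total affine count: 19.
Full point count |E(F_23)| = 19 + 1 = 20.
Hasse bound: |20 − (23+1)| = |-4| = 4 ≤ 2√23 ≈ 9.5917 ✓.


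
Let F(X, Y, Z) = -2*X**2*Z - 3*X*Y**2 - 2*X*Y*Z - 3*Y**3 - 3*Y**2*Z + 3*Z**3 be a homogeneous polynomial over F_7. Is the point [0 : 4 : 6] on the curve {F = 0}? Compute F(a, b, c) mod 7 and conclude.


F(0,4,6) ≡ 0 (mod 7); P is on the curve.

Evaluate F(0, 4, 6) term-by-term (mod 7).
  -2*X**2*Z ↦ -2·0·1·6 = 0
  -3*X*Y**2 ↦ -3·0·16·1 = 0
  -2*X*Y*Z ↦ -2·0·4·6 = 0
  -3*Y**3 ↦ -3·1·64·1 = -192
  -3*Y**2*Z ↦ -3·1·16·6 = -288
  3*Z**3 ↦ 3·1·1·216 = 648
Sum: F(0, 4, 6) = (0) + (0) + (0) + (-192) + (-288) + (648) = 168.
Reducing mod 7: 168 ≡ 0 (mod 7).
Since F(a, b, c) ≡ 0 (mod 7), P lies on the curve.


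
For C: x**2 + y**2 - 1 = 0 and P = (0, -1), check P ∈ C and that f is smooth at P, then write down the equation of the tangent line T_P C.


Tangent line at P: -2*y - 2 = 0.

Step 1: f(0, -1) = 0, so P lies on C.
Step 2: partial derivatives
  f_x(x, y) = 2*x, f_y(x, y) = 2*y.
  f_x(P) = 0, f_y(P) = -2 (gradient nonzero, so P is smooth).
Step 3: tangent line at P: 0·(x − 0) + -2·(y − -1) = 0.
Expanding: -2*y - 2 = 0.


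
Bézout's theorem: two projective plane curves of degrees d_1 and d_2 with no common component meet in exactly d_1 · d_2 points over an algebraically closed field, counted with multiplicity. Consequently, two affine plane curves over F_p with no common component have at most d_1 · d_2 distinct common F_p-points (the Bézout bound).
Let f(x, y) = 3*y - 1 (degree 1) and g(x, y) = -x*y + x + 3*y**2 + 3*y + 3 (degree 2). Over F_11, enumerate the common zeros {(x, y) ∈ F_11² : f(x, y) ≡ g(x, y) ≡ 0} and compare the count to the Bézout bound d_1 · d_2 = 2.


Common zeros: {(10, 4)}; count = 1; Bézout bound = 2.

deg(f) = 1, deg(g) = 2, so Bézout bound = 2.
Scan x ∈ F_11. For each x, list the y ∈ F_11 with f(x, y) ≡ 0 and those with g(x, y) ≡ 0 (mod 11); the common zeros in that column are the intersection.
  x = 0: f ≡ 0 at y ∈ {4}; g ≡ 0 at y ∈ ∅; common: ∅.
  x = 1: f ≡ 0 at y ∈ {4}; g ≡ 0 at y ∈ {7}; common: ∅.
  x = 2: f ≡ 0 at y ∈ {4}; g ≡ 0 at y ∈ ∅; common: ∅.
  x = 3: f ≡ 0 at y ∈ {4}; g ≡ 0 at y ∈ {3, 8}; common: ∅.
  x = 4: f ≡ 0 at y ∈ {4}; g ≡ 0 at y ∈ {5, 10}; common: ∅.
  x = 5: f ≡ 0 at y ∈ {4}; g ≡ 0 at y ∈ ∅; common: ∅.
  x = 6: f ≡ 0 at y ∈ {4}; g ≡ 0 at y ∈ {6}; common: ∅.
  x = 7: f ≡ 0 at y ∈ {4}; g ≡ 0 at y ∈ ∅; common: ∅.
  x = 8: f ≡ 0 at y ∈ {4}; g ≡ 0 at y ∈ {0, 9}; common: ∅.
  x = 9: f ≡ 0 at y ∈ {4}; g ≡ 0 at y ∈ ∅; common: ∅.
  x = 10: f ≡ 0 at y ∈ {4}; g ≡ 0 at y ∈ {2, 4}; common: {4}.
Collecting: common zeros = {(10, 4)}, so the count is 1.
Comparison with the Bézout bound: 1 ≤ 2 = deg(f)·deg(g), as expected for curves with no common component (the affine F_11-count falls short of the bound because intersections may lie at infinity, over extension fields, or carry multiplicity).


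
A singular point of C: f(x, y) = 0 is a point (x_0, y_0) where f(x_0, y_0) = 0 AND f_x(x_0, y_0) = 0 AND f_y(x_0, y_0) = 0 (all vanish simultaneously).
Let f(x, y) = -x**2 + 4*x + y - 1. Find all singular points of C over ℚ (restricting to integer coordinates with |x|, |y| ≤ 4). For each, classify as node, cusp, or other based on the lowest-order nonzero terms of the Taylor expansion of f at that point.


No singular points in the scanned grid; C is smooth there.

Compute partial derivatives:
  f_x = 4 - 2*x.
  f_y = 1.
f_y = 1 is a nonzero constant, so f_y never vanishes: no point (x, y) can satisfy f = f_x = f_y = 0. In particular no (x, y) ∈ {−4, ..., 4}² is singular; the curve is smooth.


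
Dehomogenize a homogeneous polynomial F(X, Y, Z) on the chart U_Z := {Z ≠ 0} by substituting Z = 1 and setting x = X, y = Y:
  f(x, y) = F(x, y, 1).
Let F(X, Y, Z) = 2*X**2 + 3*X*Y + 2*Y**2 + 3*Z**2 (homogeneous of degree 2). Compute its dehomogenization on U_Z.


f(x, y) = 2*x**2 + 3*x*y + 2*y**2 + 3

On U_Z we set Z = 1. Each monomial c·X^i·Y^j·Z^k in F becomes c·x^i·y^j·1^k = c·x^i·y^j.
Substituting Z = 1: F(X, Y, 1) = 2*x**2 + 3*x*y + 2*y**2 + 3.
Note: deg(f) ≤ deg(F) = 2; strict inequality happens when F is divisible by Z (lost terms).


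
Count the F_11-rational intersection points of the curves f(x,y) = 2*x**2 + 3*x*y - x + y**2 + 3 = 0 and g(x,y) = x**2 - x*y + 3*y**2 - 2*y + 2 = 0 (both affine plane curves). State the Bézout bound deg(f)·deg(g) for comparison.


Common zeros: {(6, 1)}; count = 1; Bézout bound = 4.

deg(f) = 2, deg(g) = 2, so Bézout bound = 4.
Scan x ∈ F_11. For each x, list the y ∈ F_11 with f(x, y) ≡ 0 and those with g(x, y) ≡ 0 (mod 11); the common zeros in that column are the intersection.
  x = 0: f ≡ 0 at y ∈ ∅; g ≡ 0 at y ∈ ∅; common: ∅.
  x = 1: f ≡ 0 at y ∈ {3, 5}; g ≡ 0 at y ∈ ∅; common: ∅.
  x = 2: f ≡ 0 at y ∈ {8}; g ≡ 0 at y ∈ ∅; common: ∅.
  x = 3: f ≡ 0 at y ∈ {5, 8}; g ≡ 0 at y ∈ {0, 9}; common: ∅.
  x = 4: f ≡ 0 at y ∈ {1, 9}; g ≡ 0 at y ∈ ∅; common: ∅.
  x = 5: f ≡ 0 at y ∈ {9}; g ≡ 0 at y ∈ {3}; common: ∅.
  x = 6: f ≡ 0 at y ∈ {1, 3}; g ≡ 0 at y ∈ {1, 9}; common: {1}.
  x = 7: f ≡ 0 at y ∈ ∅; g ≡ 0 at y ∈ ∅; common: ∅.
  x = 8: f ≡ 0 at y ∈ ∅; g ≡ 0 at y ∈ {0, 7}; common: ∅.
  x = 9: f ≡ 0 at y ∈ ∅; g ≡ 0 at y ∈ {3, 8}; common: ∅.
  x = 10: f ≡ 0 at y ∈ ∅; g ≡ 0 at y ∈ {7, 8}; common: ∅.
Collecting: common zeros = {(6, 1)}, so the count is 1.
Comparison with the Bézout bound: 1 ≤ 4 = deg(f)·deg(g), as expected for curves with no common component (the affine F_11-count falls short of the bound because intersections may lie at infinity, over extension fields, or carry multiplicity).


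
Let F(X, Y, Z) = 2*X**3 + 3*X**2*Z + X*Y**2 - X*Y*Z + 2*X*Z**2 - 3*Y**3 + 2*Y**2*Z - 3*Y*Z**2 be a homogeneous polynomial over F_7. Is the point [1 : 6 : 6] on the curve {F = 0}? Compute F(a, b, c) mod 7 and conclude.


F(1,6,6) ≡ 5 (mod 7); P is NOT on the curve.

Evaluate F(1, 6, 6) term-by-term (mod 7).
  2*X**3 ↦ 2·1·1·1 = 2
  3*X**2*Z ↦ 3·1·1·6 = 18
  X*Y**2 ↦ 1·1·36·1 = 36
  -X*Y*Z ↦ -1·1·6·6 = -36
  2*X*Z**2 ↦ 2·1·1·36 = 72
  -3*Y**3 ↦ -3·1·216·1 = -648
  2*Y**2*Z ↦ 2·1·36·6 = 432
  -3*Y*Z**2 ↦ -3·1·6·36 = -648
Sum: F(1, 6, 6) = (2) + (18) + (36) + (-36) + (72) + (-648) + (432) + (-648) = -772.
Reducing mod 7: -772 ≡ 5 (mod 7).
Since F(a, b, c) ≡ 5 ≠ 0 (mod 7), P does NOT lie on the curve.


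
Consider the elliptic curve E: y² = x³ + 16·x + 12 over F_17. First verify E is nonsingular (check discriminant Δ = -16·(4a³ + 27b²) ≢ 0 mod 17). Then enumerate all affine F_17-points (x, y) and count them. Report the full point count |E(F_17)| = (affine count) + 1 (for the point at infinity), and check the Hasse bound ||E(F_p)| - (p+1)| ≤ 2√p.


Affine points = {(2, 1), (2, 16), (3, 6), (3, 11), (4, 2), (4, 15), (5, 8), (5, 9), (6, 1), (6, 16), (7, 5), (7, 12), (9, 1), (9, 16), (10, 4), (10, 13)}; affine count = 16; |E(F_17)| = 17.

Discriminant check: Δ ∝ 4a³ + 27b² = 4·16³ + 27·12² = 4·4096 + 27·144 ≡ 8 (mod 17). Nonzero ⇒ E is nonsingular.
For each x ∈ F_17, compute rhs = x³ + 16·x + 12 mod 17, then count y ∈ F_17 with y² ≡ rhs.
  x = 0: rhs = 12, matching y values: none (0 points).
  x = 1: rhs = 12, matching y values: none (0 points).
  x = 2: rhs = 1, matching y values: 1, 16 (2 points).
  x = 3: rhs = 2, matching y values: 6, 11 (2 points).
  x = 4: rhs = 4, matching y values: 2, 15 (2 points).
  x = 5: rhs = 13, matching y values: 8, 9 (2 points).
  x = 6: rhs = 1, matching y values: 1, 16 (2 points).
  x = 7: rhs = 8, matching y values: 5, 12 (2 points).
  x = 8: rhs = 6, matching y values: none (0 points).
  x = 9: rhs = 1, matching y values: 1, 16 (2 points).
  x = 10: rhs = 16, matching y values: 4, 13 (2 points).
  x = 11: rhs = 6, matching y values: none (0 points).
  x = 12: rhs = 11, matching y values: none (0 points).
  x = 13: rhs = 3, matching y values: none (0 points).
  x = 14: rhs = 5, matching y values: none (0 points).
  x = 15: rhs = 6, matching y values: none (0 points).
  x = 16: rhs = 12, matching y values: none (0 points).
Total affine count: 16.
Full point count |E(F_17)| = 16 + 1 = 17.
Hasse bound: |17 − (17+1)| = |-1| = 1 ≤ 2√17 ≈ 8.2462 ✓.


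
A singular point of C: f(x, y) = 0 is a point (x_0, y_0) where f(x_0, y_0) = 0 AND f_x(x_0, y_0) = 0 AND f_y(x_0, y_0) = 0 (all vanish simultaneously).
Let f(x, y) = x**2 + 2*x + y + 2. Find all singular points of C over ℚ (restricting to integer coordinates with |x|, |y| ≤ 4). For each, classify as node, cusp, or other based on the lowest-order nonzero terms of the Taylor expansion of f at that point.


No singular points in the scanned grid; C is smooth there.

Compute partial derivatives:
  f_x = 2*x + 2.
  f_y = 1.
f_y = 1 is a nonzero constant, so f_y never vanishes: no point (x, y) can satisfy f = f_x = f_y = 0. In particular no (x, y) ∈ {−4, ..., 4}² is singular; the curve is smooth.


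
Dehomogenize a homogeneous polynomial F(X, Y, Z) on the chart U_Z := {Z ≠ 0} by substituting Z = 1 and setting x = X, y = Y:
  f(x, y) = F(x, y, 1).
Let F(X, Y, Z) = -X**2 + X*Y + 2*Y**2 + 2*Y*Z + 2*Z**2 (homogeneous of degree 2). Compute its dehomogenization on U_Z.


f(x, y) = -x**2 + x*y + 2*y**2 + 2*y + 2

On U_Z we set Z = 1. Each monomial c·X^i·Y^j·Z^k in F becomes c·x^i·y^j·1^k = c·x^i·y^j.
Substituting Z = 1: F(X, Y, 1) = -x**2 + x*y + 2*y**2 + 2*y + 2.
Note: deg(f) ≤ deg(F) = 2; strict inequality happens when F is divisible by Z (lost terms).


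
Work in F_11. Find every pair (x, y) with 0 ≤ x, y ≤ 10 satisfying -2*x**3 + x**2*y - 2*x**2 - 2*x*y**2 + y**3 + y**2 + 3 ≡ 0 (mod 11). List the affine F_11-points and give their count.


Affine F_11-points: {(1, 1), (2, 4), (5, 0), (5, 2), (5, 7), (7, 0), (8, 6), (9, 0), (9, 7), (9, 10), (10, 8)}; count = 11.

For each of the 121 pairs (x, y) ∈ F_11², evaluate f(x, y) mod 11. Record the zeros.
  x = 0: [0↦3, 1↦5, 2↦4, 3↦6, 4↦6, 5↦10, 6↦2, 7↦10, 8↦7, 9↦10, 10↦3]  zeros at y ∈ ∅
  x = 1: [0↦10, 1↦0, 2↦5, 3↦9, 4↦7, 5↦5, 6↦9, 7↦3, 8↦4, 9↦7, 10↦7]  zeros at y ∈ {1}
  x = 2: [0↦1, 1↦3, 2↦5, 3↦2, 4↦0, 5↦5, 6↦1, 7↦5, 8↦1, 9↦6, 10↦4]  zeros at y ∈ {4}
  x = 3: [0↦8, 1↦2, 2↦3, 3↦6, 4↦6, 5↦9, 6↦10, 7↦4, 8↦8, 9↦6, 10↦4]  zeros at y ∈ ∅
  x = 4: [0↦8, 1↦7, 2↦9, 3↦9, 4↦2, 5↦5, 6↦2, 7↦10, 8↦2, 9↦6, 10↦6]  zeros at y ∈ ∅
  x = 5: [0↦0, 1↦6, 2↦0, 3↦10, 4↦9, 5↦3, 6↦9, 7↦0, 8↦4, 9↦5, 10↦9]  zeros at y ∈ {0, 2, 7}
  x = 6: [0↦5, 1↦9, 2↦8, 3↦8, 4↦4, 5↦2, 6↦8, 7↦6, 8↦2, 9↦2, 10↦1]  zeros at y ∈ ∅
  x = 7: [0↦0, 1↦4, 2↦10, 3↦2, 4↦8, 5↦1, 6↦9, 7↦5, 8↦6, 9↦7, 10↦3]  zeros at y ∈ {0}
  x = 8: [0↦6, 1↦1, 2↦5, 3↦2, 4↦9, 5↦10, 6↦0, 7↦7, 8↦4, 9↦8, 10↦3]  zeros at y ∈ {6}
  x = 9: [0↦0, 1↦10, 2↦3, 3↦7, 4↦6, 5↦6, 6↦2, 7↦0, 8↦6, 9↦4, 10↦0]  zeros at y ∈ {0, 7, 10}
  x = 10: [0↦3, 1↦8, 2↦3, 3↦5, 4↦9, 5↦10, 6↦3, 7↦5, 8↦0, 9↦5, 10↦4]  zeros at y ∈ {8}
Collecting zeros: affine points = {(1, 1), (2, 4), (5, 0), (5, 2), (5, 7), (7, 0), (8, 6), (9, 0), (9, 7), (9, 10), (10, 8)}.
Total count |C(F_11)_aff| = 11.


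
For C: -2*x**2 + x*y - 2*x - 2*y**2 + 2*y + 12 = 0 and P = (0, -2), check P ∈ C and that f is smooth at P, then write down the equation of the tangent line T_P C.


Tangent line at P: -4*x + 10*y + 20 = 0.

Step 1: f(0, -2) = 0, so P lies on C.
Step 2: partial derivatives
  f_x(x, y) = -4*x + y - 2, f_y(x, y) = x - 4*y + 2.
  f_x(P) = -4, f_y(P) = 10 (gradient nonzero, so P is smooth).
Step 3: tangent line at P: -4·(x − 0) + 10·(y − -2) = 0.
Expanding: -4*x + 10*y + 20 = 0.


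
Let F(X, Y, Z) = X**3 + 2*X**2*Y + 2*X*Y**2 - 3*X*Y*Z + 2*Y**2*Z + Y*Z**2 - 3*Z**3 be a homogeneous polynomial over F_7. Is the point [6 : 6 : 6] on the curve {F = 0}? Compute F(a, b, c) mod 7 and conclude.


F(6,6,6) ≡ 5 (mod 7); P is NOT on the curve.

Evaluate F(6, 6, 6) term-by-term (mod 7).
  X**3 ↦ 1·216·1·1 = 216
  2*X**2*Y ↦ 2·36·6·1 = 432
  2*X*Y**2 ↦ 2·6·36·1 = 432
  -3*X*Y*Z ↦ -3·6·6·6 = -648
  2*Y**2*Z ↦ 2·1·36·6 = 432
  Y*Z**2 ↦ 1·1·6·36 = 216
  -3*Z**3 ↦ -3·1·1·216 = -648
Sum: F(6, 6, 6) = (216) + (432) + (432) + (-648) + (432) + (216) + (-648) = 432.
Reducing mod 7: 432 ≡ 5 (mod 7).
Since F(a, b, c) ≡ 5 ≠ 0 (mod 7), P does NOT lie on the curve.


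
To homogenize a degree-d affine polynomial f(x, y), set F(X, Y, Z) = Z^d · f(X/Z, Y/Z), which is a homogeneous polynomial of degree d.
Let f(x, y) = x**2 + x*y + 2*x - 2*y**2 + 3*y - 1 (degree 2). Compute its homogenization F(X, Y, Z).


F(X, Y, Z) = X**2 + X*Y + 2*X*Z - 2*Y**2 + 3*Y*Z - Z**2

deg(f) = 2.
Substitute x = X/Z, y = Y/Z into f, then multiply by Z^2.
  monomial 1·x^2·y^0 ↦ 1·X^2·Y^0·Z^0.
  monomial 1·x^1·y^1 ↦ 1·X^1·Y^1·Z^0.
  monomial 2·x^1·y^0 ↦ 2·X^1·Y^0·Z^1.
  monomial -2·x^0·y^2 ↦ -2·X^0·Y^2·Z^0.
  monomial 3·x^0·y^1 ↦ 3·X^0·Y^1·Z^1.
  monomial -1·x^0·y^0 ↦ -1·X^0·Y^0·Z^2.
Collecting: F(X, Y, Z) = X**2 + X*Y + 2*X*Z - 2*Y**2 + 3*Y*Z - Z**2.


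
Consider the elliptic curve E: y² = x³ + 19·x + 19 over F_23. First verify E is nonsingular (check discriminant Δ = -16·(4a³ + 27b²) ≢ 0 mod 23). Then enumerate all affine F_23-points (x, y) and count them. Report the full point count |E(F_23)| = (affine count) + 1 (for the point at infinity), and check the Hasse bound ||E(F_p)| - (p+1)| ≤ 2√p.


Affine points = {(1, 4), (1, 19), (5, 3), (5, 20), (6, 2), (6, 21), (7, 9), (7, 14), (8, 4), (8, 19), (10, 6), (10, 17), (11, 8), (11, 15), (13, 5), (13, 18), (14, 4), (14, 19), (16, 7), (16, 16), (18, 11), (18, 12), (20, 2), (20, 21)}; affine count = 24; |E(F_23)| = 25.

Discriminant check: Δ ∝ 4a³ + 27b² = 4·19³ + 27·19² = 4·6859 + 27·361 ≡ 15 (mod 23). Nonzero ⇒ E is nonsingular.
For each x ∈ F_23, compute rhs = x³ + 19·x + 19 mod 23, then count y ∈ F_23 with y² ≡ rhs.
  x = 0: rhs = 19, matching y values: none (0 points).
  x = 1: rhs = 16, matching y values: 4, 19 (2 points).
  x = 2: rhs = 19, matching y values: none (0 points).
  x = 3: rhs = 11, matching y values: none (0 points).
  x = 4: rhs = 21, matching y values: none (0 points).
  x = 5: rhs = 9, matching y values: 3, 20 (2 points).
  x = 6: rhs = 4, matching y values: 2, 21 (2 points).
  x = 7: rhs = 12, matching y values: 9, 14 (2 points).
  x = 8: rhs = 16, matching y values: 4, 19 (2 points).
  x = 9: rhs = 22, matching y values: none (0 points).
  x = 10: rhs = 13, matching y values: 6, 17 (2 points).
  x = 11: rhs = 18, matching y values: 8, 15 (2 points).
  x = 12: rhs = 20, matching y values: none (0 points).
  x = 13: rhs = 2, matching y values: 5, 18 (2 points).
  x = 14: rhs = 16, matching y values: 4, 19 (2 points).
  x = 15: rhs = 22, matching y values: none (0 points).
  x = 16: rhs = 3, matching y values: 7, 16 (2 points).
  x = 17: rhs = 11, matching y values: none (0 points).
  x = 18: rhs = 6, matching y values: 11, 12 (2 points).
  x = 19: rhs = 17, matching y values: none (0 points).
  x = 20: rhs = 4, matching y values: 2, 21 (2 points).
  x = 21: rhs = 19, matching y values: none (0 points).
  x = 22: rhs = 22, matching y values: none (0 points).
Total affine count: 24.
Full point count |E(F_23)| = 24 + 1 = 25.
Hasse bound: |25 − (23+1)| = |1| = 1 ≤ 2√23 ≈ 9.5917 ✓.


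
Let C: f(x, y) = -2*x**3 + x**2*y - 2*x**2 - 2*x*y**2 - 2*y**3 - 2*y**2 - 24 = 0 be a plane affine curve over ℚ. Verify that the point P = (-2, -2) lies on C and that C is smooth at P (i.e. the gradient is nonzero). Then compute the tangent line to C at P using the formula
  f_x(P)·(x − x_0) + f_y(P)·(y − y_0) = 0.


Tangent line at P: -16*x - 28*y - 88 = 0.

Step 1: f(-2, -2) = 0, so P lies on C.
Step 2: partial derivatives
  f_x(x, y) = -6*x**2 + 2*x*y - 4*x - 2*y**2, f_y(x, y) = x**2 - 4*x*y - 6*y**2 - 4*y.
  f_x(P) = -16, f_y(P) = -28 (gradient nonzero, so P is smooth).
Step 3: tangent line at P: -16·(x − -2) + -28·(y − -2) = 0.
Expanding: -16*x - 28*y - 88 = 0.


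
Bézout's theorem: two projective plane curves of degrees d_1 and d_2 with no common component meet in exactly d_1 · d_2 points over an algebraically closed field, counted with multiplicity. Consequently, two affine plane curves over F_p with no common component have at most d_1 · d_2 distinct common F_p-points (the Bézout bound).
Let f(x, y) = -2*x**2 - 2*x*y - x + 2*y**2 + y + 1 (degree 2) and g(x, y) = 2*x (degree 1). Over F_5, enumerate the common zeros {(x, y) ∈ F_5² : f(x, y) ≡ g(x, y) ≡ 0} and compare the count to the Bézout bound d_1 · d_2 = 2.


Common zeros: ∅; count = 0; Bézout bound = 2.

deg(f) = 2, deg(g) = 1, so Bézout bound = 2.
Scan x ∈ F_5. For each x, list the y ∈ F_5 with f(x, y) ≡ 0 and those with g(x, y) ≡ 0 (mod 5); the common zeros in that column are the intersection.
  x = 0: f ≡ 0 at y ∈ ∅; g ≡ 0 at y ∈ {0, 1, 2, 3, 4}; common: ∅.
  x = 1: f ≡ 0 at y ∈ ∅; g ≡ 0 at y ∈ ∅; common: ∅.
  x = 2: f ≡ 0 at y ∈ {1, 3}; g ≡ 0 at y ∈ ∅; common: ∅.
  x = 3: f ≡ 0 at y ∈ {0}; g ≡ 0 at y ∈ ∅; common: ∅.
  x = 4: f ≡ 0 at y ∈ {0, 1}; g ≡ 0 at y ∈ ∅; common: ∅.
Collecting: common zeros = ∅, so the count is 0.
Comparison with the Bézout bound: 0 ≤ 2 = deg(f)·deg(g), as expected for curves with no common component (the affine F_5-count falls short of the bound because intersections may lie at infinity, over extension fields, or carry multiplicity).
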